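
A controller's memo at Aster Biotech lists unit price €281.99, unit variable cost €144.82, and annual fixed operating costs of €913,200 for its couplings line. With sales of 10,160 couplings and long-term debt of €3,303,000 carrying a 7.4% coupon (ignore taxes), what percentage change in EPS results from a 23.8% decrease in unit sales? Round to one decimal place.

-140.5%

Total contribution margin = 10,160 × €137.17 = €1,393,647.20.
Operating income = contribution − fixed costs = €1,393,647.20 − €913,200 = €480,447.20.
Interest = €244,422.00, so EBIT − I = €236,025.20.
Degree of combined leverage = contribution ÷ (EBIT − I) = €1,393,647.20 ÷ €236,025.20 = 5.9047.
%ΔEPS = DCL × %ΔSales = 5.9047 × -23.8% = -140.5%.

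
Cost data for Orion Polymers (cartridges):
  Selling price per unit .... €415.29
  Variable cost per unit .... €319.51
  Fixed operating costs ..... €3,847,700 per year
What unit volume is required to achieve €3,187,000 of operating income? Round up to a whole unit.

73,447 cartridges

Each unit contributes €415.29 − €319.51 = €95.78.
Required volume = (fixed costs + target profit) ÷ CM = (€3,847,700 + €3,187,000) ÷ €95.78 = 73,446.44, so 73,447 cartridges.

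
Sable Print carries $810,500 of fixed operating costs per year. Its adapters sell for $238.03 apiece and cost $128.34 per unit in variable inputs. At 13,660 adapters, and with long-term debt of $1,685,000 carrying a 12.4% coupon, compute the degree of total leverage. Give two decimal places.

3.13

Contribution at this volume is 13,660 × $109.69 = $1,498,365.40.
EBIT = $1,498,365.40 − $810,500 = $687,865.40. Interest = $208,940.00.
DOL = $1,498,365.40 ÷ $687,865.40 = 2.1783; DFL = $687,865.40 ÷ $478,925.40 = 1.4363.
DCL = DOL × DFL = 2.1783 × 1.4363 = 3.1287.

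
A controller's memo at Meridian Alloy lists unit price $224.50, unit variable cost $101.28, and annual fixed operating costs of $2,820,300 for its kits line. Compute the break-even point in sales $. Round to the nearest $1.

Contribution margin per unit = $224.50 − $101.28 = $123.22, a CM ratio of $123.22 ÷ $224.50 = 0.5489.
Break-even revenue = fixed costs × price ÷ CM = $2,820,300 × $224.50 ÷ $123.22 = $5,138,430.

$5,138,430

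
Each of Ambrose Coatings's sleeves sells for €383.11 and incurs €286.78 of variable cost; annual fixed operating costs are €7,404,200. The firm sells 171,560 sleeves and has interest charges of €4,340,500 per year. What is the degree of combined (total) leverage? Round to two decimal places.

3.46

At 171,560 units, contribution = 171,560 × €96.33 = €16,526,374.80.
Subtracting fixed costs: EBIT = €16,526,374.80 − €7,404,200 = €9,122,174.80. Interest = €4,340,500.00, so EBIT − I = €4,781,674.80.
DCL = contribution ÷ (EBIT − I) = €16,526,374.80 ÷ €4,781,674.80 = 3.4562.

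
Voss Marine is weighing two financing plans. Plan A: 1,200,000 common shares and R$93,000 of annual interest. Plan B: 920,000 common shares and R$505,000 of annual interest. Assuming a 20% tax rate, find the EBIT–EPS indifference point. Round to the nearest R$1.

R$1,858,714

At indifference, (EBIT − 93,000)(1 − t)/1,200,000 = (EBIT − 505,000)(1 − t)/920,000.
The (1 − t) factor cancels: (EBIT − 93,000) × 920,000 = (EBIT − 505,000) × 1,200,000.
EBIT × (1,200,000 − 920,000) = 505,000 × 1,200,000 − 93,000 × 920,000 = 520,440,000,000, so EBIT = 520,440,000,000 ÷ 280,000 = 1,858,714.29.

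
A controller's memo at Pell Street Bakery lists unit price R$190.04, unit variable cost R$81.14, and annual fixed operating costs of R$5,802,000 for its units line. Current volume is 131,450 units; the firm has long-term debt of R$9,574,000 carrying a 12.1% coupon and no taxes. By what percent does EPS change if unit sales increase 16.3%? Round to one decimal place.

At 131,450 units, contribution = 131,450 × R$108.90 = R$14,314,905.00.
Subtracting fixed costs: EBIT = R$14,314,905.00 − R$5,802,000 = R$8,512,905.00.
Interest = R$1,158,454.00, so EBIT − I = R$7,354,451.00.
Degree of combined leverage = contribution ÷ (EBIT − I) = R$14,314,905.00 ÷ R$7,354,451.00 = 1.9464.
EPS therefore changes by 1.9464 × (+16.3%) = +31.7%.

+31.7%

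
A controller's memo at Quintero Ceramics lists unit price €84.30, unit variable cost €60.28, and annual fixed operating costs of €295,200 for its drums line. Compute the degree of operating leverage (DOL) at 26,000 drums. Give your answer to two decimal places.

At 26,000 units, contribution = 26,000 × €24.02 = €624,520.00.
EBIT = €624,520.00 − €295,200 = €329,320.00.
So DOL = total CM / EBIT = €624,520.00 / €329,320.00 = 1.8964.

1.90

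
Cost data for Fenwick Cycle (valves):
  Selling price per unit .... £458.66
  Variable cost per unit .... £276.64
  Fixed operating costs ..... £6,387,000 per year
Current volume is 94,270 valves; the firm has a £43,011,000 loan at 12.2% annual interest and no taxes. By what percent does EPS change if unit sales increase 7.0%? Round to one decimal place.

+21.7%

Total contribution margin = 94,270 × £182.02 = £17,159,025.40.
Operating income = contribution − fixed costs = £17,159,025.40 − £6,387,000 = £10,772,025.40.
After interest of £5,247,342.00, pre-tax earnings = £5,524,683.40.
Degree of combined leverage = contribution ÷ (EBIT − I) = £17,159,025.40 ÷ £5,524,683.40 = 3.1059.
EPS therefore changes by 3.1059 × (+7.0%) = +21.7%.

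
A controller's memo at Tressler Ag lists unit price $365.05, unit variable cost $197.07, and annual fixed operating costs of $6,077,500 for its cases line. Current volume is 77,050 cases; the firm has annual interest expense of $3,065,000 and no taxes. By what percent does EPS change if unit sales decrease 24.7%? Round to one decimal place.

-84.1%

Contribution at this volume is 77,050 × $167.98 = $12,942,859.00.
Operating income = contribution − fixed costs = $12,942,859.00 − $6,077,500 = $6,865,359.00.
Interest = $3,065,000.00, so EBIT − I = $3,800,359.00.
DCL = total CM / (EBIT − I) = $12,942,859.00 / $3,800,359.00 = 3.4057.
EPS therefore changes by 3.4057 × (-24.7%) = -84.1%.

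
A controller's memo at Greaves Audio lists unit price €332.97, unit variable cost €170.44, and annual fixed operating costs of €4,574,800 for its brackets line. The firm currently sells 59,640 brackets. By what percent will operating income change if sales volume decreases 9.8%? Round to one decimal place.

-18.6%

Contribution at this volume is 59,640 × €162.53 = €9,693,289.20.
EBIT = €9,693,289.20 − €4,574,800 = €5,118,489.20.
Degree of operating leverage = €9,693,289.20 / €5,118,489.20 = 1.8938.
%ΔEBIT = DOL × %ΔSales = 1.8938 × -9.8% = -18.6%.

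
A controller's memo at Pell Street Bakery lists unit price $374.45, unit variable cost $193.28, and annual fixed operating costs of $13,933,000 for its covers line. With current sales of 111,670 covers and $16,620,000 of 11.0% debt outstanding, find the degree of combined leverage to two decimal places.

Contribution at this volume is 111,670 × $181.17 = $20,231,253.90.
Subtracting fixed costs: EBIT = $20,231,253.90 − $13,933,000 = $6,298,253.90. Interest = $1,828,200.00, so EBIT − I = $4,470,053.90.
DCL = contribution ÷ (EBIT − I) = $20,231,253.90 ÷ $4,470,053.90 = 4.5260.

4.53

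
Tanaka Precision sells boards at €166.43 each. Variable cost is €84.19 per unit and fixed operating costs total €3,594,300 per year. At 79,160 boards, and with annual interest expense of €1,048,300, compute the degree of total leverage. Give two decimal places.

Contribution at this volume is 79,160 × €82.24 = €6,510,118.40.
Operating income = contribution − fixed costs = €6,510,118.40 − €3,594,300 = €2,915,818.40. Interest = €1,048,300.00, so EBIT − I = €1,867,518.40.
DCL = contribution ÷ (EBIT − I) = €6,510,118.40 ÷ €1,867,518.40 = 3.4860.

3.49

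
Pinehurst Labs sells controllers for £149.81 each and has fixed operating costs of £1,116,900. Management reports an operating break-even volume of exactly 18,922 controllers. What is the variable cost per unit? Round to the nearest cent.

Contribution per unit must be FC / Q = £1,116,900 / 18,922 = £59.0265.
Hence VC = price − CM = £149.81 − £59.0265 = £90.78.

£90.78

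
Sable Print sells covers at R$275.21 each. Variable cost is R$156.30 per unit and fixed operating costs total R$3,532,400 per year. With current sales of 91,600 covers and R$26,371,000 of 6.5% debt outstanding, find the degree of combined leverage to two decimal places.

1.93

Total contribution margin = 91,600 × R$118.91 = R$10,892,156.00.
Subtracting fixed costs: EBIT = R$10,892,156.00 − R$3,532,400 = R$7,359,756.00. Interest = R$1,714,115.00, so EBIT − I = R$5,645,641.00.
Degree of total leverage = total CM / (EBIT − interest) = R$10,892,156.00 / R$5,645,641.00 = 1.9293.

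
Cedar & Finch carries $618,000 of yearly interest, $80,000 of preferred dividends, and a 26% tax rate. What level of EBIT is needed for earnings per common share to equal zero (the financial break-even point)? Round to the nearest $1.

$726,108

Grossing the preferred dividend up to pre-tax terms: $80,000 / (1 − 0.26) = $108,108.11.
Financial break-even EBIT = interest + D_p ÷ (1 − t) = $618,000 + $108,108.11 = $726,108.11.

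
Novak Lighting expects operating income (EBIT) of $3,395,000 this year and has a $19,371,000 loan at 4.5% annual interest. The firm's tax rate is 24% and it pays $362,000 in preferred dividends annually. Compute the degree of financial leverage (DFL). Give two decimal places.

Annual interest charges come to $871,695.00.
Pre-tax preferred-dividend burden = $362,000 ÷ (1 − 0.24) = $476,315.79.
DFL = EBIT ÷ [EBIT − I − D_p/(1−t)] = $3,395,000 ÷ [$3,395,000 − $871,695.00 − $476,315.79] = $3,395,000 ÷ $2,046,989.21 = 1.6585.

1.66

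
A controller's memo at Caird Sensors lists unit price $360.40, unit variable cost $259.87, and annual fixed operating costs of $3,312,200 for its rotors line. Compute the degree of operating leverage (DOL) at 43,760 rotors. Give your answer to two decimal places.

4.05

Contribution at this volume is 43,760 × $100.53 = $4,399,192.80.
EBIT = $4,399,192.80 − $3,312,200 = $1,086,992.80.
DOL = contribution ÷ EBIT = $4,399,192.80 ÷ $1,086,992.80 = 4.0471.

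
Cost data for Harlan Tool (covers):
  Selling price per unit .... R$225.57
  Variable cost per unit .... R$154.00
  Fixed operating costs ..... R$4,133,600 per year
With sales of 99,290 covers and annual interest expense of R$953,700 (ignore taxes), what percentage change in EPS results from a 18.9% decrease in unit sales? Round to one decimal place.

-66.5%

At 99,290 units, contribution = 99,290 × R$71.57 = R$7,106,185.30.
Operating income = contribution − fixed costs = R$7,106,185.30 − R$4,133,600 = R$2,972,585.30.
Interest = R$953,700.00, so EBIT − I = R$2,018,885.30.
DCL = total CM / (EBIT − I) = R$7,106,185.30 / R$2,018,885.30 = 3.5199.
%ΔEPS = DCL × %ΔSales = 3.5199 × -18.9% = -66.5%.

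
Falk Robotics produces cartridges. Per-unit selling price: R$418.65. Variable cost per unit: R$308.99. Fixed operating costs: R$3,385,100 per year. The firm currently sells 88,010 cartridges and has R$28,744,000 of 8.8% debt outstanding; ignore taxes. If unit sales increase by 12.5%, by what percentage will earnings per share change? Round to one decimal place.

+32.3%

Contribution at this volume is 88,010 × R$109.66 = R$9,651,176.60.
Operating income = contribution − fixed costs = R$9,651,176.60 − R$3,385,100 = R$6,266,076.60.
After interest of R$2,529,472.00, pre-tax earnings = R$3,736,604.60.
DCL = total CM / (EBIT − I) = R$9,651,176.60 / R$3,736,604.60 = 2.5829.
EPS therefore changes by 2.5829 × (+12.5%) = +32.3%.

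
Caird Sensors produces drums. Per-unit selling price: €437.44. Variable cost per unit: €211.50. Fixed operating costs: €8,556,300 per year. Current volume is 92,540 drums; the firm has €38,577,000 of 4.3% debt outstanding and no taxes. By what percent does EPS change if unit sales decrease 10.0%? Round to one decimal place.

At 92,540 units, contribution = 92,540 × €225.94 = €20,908,487.60.
Subtracting fixed costs: EBIT = €20,908,487.60 − €8,556,300 = €12,352,187.60.
Interest = €1,658,811.00, so EBIT − I = €10,693,376.60.
DCL = total CM / (EBIT − I) = €20,908,487.60 / €10,693,376.60 = 1.9553.
%ΔEPS = DCL × %ΔSales = 1.9553 × -10.0% = -19.6%.

-19.6%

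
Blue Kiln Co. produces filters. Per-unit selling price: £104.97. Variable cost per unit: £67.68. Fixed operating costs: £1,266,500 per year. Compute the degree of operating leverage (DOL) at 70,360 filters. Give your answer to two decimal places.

1.93

Contribution at this volume is 70,360 × £37.29 = £2,623,724.40.
Subtracting fixed costs: EBIT = £2,623,724.40 − £1,266,500 = £1,357,224.40.
DOL = contribution ÷ EBIT = £2,623,724.40 ÷ £1,357,224.40 = 1.9332.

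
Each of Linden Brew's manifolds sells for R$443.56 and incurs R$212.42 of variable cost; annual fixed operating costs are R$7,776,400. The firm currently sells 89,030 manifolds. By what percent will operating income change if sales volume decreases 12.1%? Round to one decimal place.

-19.4%

Contribution at this volume is 89,030 × R$231.14 = R$20,578,394.20.
Operating income = contribution − fixed costs = R$20,578,394.20 − R$7,776,400 = R$12,801,994.20.
Degree of operating leverage = R$20,578,394.20 / R$12,801,994.20 = 1.6074.
%ΔEBIT = DOL × %ΔSales = 1.6074 × -12.1% = -19.4%.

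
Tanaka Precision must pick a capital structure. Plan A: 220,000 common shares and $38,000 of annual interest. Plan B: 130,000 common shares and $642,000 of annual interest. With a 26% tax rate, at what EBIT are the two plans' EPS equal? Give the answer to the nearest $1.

$1,514,444

Set EPS_A = EPS_B: (EBIT − $38,000)(1 − 0.26) ÷ 220,000 = (EBIT − $642,000)(1 − 0.26) ÷ 130,000.
Cancelling (1 − t) and cross-multiplying: 130,000·(EBIT − 38,000) = 220,000·(EBIT − 642,000).
EBIT × (220,000 − 130,000) = 642,000 × 220,000 − 38,000 × 130,000 = 136,300,000,000, so EBIT = 136,300,000,000 ÷ 90,000 = 1,514,444.44.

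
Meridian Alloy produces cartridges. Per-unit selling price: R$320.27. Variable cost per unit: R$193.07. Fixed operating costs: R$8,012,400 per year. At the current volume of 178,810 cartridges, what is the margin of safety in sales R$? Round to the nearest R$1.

Each unit contributes R$320.27 − R$193.07 = R$127.20. Break-even units = R$8,012,400 ÷ R$127.20 = 62,990.57; break-even revenue = 62,990.57 × R$320.27 = R$20,173,988.58.
Current sales = 178,810 × R$320.27 = R$57,267,478.70.
Margin of safety = R$57,267,478.70 − R$20,173,988.58 = R$37,093,490.

R$37,093,490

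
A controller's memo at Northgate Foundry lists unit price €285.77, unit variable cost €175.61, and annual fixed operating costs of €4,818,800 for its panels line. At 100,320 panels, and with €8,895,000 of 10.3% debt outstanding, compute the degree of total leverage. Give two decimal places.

At 100,320 units, contribution = 100,320 × €110.16 = €11,051,251.20.
Operating income = contribution − fixed costs = €11,051,251.20 − €4,818,800 = €6,232,451.20. Interest = €916,185.00.
DOL = €11,051,251.20 ÷ €6,232,451.20 = 1.7732; DFL = €6,232,451.20 ÷ €5,316,266.20 = 1.1723.
Combined leverage = 1.7732 × 1.1723 = 2.0787.

2.08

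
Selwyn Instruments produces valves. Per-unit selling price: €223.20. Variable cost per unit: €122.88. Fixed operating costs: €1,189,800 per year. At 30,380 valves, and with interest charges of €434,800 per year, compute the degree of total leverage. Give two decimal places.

2.14

At 30,380 units, contribution = 30,380 × €100.32 = €3,047,721.60.
Operating income = contribution − fixed costs = €3,047,721.60 − €1,189,800 = €1,857,921.60. Interest = €434,800.00.
DOL = €3,047,721.60 ÷ €1,857,921.60 = 1.6404; DFL = €1,857,921.60 ÷ €1,423,121.60 = 1.3055.
DCL = DOL × DFL = 1.6404 × 1.3055 = 2.1415.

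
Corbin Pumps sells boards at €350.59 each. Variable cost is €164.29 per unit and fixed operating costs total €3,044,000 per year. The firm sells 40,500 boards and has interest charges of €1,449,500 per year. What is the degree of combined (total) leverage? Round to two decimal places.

2.47

Contribution at this volume is 40,500 × €186.30 = €7,545,150.00.
Subtracting fixed costs: EBIT = €7,545,150.00 − €3,044,000 = €4,501,150.00. Interest = €1,449,500.00, so EBIT − I = €3,051,650.00.
DCL = contribution ÷ (EBIT − I) = €7,545,150.00 ÷ €3,051,650.00 = 2.4725.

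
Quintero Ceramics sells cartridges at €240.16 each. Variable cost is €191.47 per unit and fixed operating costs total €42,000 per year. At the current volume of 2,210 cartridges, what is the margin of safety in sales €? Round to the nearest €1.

Contribution margin per unit = €240.16 − €191.47 = €48.69. Break-even units = €42,000 ÷ €48.69 = 862.60; break-even revenue = 862.60 × €240.16 = €207,162.05.
Actual sales revenue = 2,210 × €240.16 = €530,753.60.
Margin of safety = €530,753.60 − €207,162.05 = €323,592.

€323,592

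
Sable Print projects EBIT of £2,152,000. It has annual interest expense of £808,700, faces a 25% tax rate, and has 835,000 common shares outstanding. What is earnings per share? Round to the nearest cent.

Pre-tax income = £2,152,000 − £808,700.00 = £1,343,300.00.
After tax at 25%: net income = £1,343,300.00 × 0.75 = £1,007,475.00.
Per share: £1,007,475.00 / 835,000 shares = £1.21.

£1.21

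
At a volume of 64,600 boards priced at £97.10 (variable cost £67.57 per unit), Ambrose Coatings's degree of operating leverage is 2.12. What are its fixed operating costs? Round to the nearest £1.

£1,007,809

Contribution at this volume is 64,600 × £29.53 = £1,907,638.00.
DOL = contribution / EBIT, so EBIT = £1,907,638.00 / 2.12 = £899,829.25.
Fixed costs = CM − EBIT = £1,907,638.00 − £899,829.25 = £1,007,809.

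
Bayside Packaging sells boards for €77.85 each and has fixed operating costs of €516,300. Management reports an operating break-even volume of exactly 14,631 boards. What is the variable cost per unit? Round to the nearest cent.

Contribution per unit must be FC / Q = €516,300 / 14,631 = €35.2881.
Hence VC = price − CM = €77.85 − €35.2881 = €42.56.

€42.56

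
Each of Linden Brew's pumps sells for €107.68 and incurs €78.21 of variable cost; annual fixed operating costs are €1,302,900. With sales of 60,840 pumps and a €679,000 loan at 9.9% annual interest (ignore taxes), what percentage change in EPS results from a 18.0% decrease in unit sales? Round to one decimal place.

-76.3%

Total contribution margin = 60,840 × €29.47 = €1,792,954.80.
Subtracting fixed costs: EBIT = €1,792,954.80 − €1,302,900 = €490,054.80.
Interest = €67,221.00, so EBIT − I = €422,833.80.
DCL = total CM / (EBIT − I) = €1,792,954.80 / €422,833.80 = 4.2403.
EPS therefore changes by 4.2403 × (-18.0%) = -76.3%.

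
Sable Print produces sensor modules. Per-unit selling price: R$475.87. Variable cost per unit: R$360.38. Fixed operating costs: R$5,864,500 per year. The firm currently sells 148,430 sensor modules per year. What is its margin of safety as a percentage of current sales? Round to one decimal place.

Each unit contributes R$475.87 − R$360.38 = R$115.49. Break-even units = R$5,864,500 ÷ R$115.49 = 50,779.29; break-even revenue = 50,779.29 × R$475.87 = R$24,164,339.90.
Current sales = 148,430 × R$475.87 = R$70,633,384.10.
Margin of safety = (R$70,633,384.10 − R$24,164,339.90) ÷ R$70,633,384.10 = 65.8%.

65.8%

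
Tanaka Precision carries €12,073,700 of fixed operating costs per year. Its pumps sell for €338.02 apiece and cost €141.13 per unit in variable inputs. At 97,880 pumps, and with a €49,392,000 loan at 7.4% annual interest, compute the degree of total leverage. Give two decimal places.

At 97,880 units, contribution = 97,880 × €196.89 = €19,271,593.20.
Subtracting fixed costs: EBIT = €19,271,593.20 − €12,073,700 = €7,197,893.20. Interest = €3,655,008.00, so EBIT − I = €3,542,885.20.
Degree of total leverage = total CM / (EBIT − interest) = €19,271,593.20 / €3,542,885.20 = 5.4395.

5.44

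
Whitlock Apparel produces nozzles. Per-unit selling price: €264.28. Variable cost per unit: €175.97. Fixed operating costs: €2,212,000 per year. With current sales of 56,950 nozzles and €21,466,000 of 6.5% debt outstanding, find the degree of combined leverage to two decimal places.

3.54

Contribution at this volume is 56,950 × €88.31 = €5,029,254.50.
Operating income = contribution − fixed costs = €5,029,254.50 − €2,212,000 = €2,817,254.50. Interest = €1,395,290.00.
DOL = €5,029,254.50 ÷ €2,817,254.50 = 1.7852; DFL = €2,817,254.50 ÷ €1,421,964.50 = 1.9812.
DCL = DOL × DFL = 1.7852 × 1.9812 = 3.5368.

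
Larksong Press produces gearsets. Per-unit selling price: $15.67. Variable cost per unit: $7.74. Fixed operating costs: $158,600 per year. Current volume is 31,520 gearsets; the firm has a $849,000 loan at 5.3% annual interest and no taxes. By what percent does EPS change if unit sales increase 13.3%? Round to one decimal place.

At 31,520 units, contribution = 31,520 × $7.93 = $249,953.60.
Subtracting fixed costs: EBIT = $249,953.60 − $158,600 = $91,353.60.
After interest of $44,997.00, pre-tax earnings = $46,356.60.
DCL = total CM / (EBIT − I) = $249,953.60 / $46,356.60 = 5.3920.
%ΔEPS = DCL × %ΔSales = 5.3920 × +13.3% = +71.7%.

+71.7%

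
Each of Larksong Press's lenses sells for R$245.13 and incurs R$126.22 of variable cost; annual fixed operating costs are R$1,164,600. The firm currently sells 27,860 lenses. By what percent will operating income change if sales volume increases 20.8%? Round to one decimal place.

Total contribution margin = 27,860 × R$118.91 = R$3,312,832.60.
Operating income = contribution − fixed costs = R$3,312,832.60 − R$1,164,600 = R$2,148,232.60.
Degree of operating leverage = R$3,312,832.60 / R$2,148,232.60 = 1.5421.
So EBIT moves 1.5421 × (+20.8%) = +32.1%.

+32.1%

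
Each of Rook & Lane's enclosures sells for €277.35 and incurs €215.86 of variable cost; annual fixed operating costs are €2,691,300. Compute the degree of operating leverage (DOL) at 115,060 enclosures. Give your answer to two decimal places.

At 115,060 units, contribution = 115,060 × €61.49 = €7,075,039.40.
EBIT = €7,075,039.40 − €2,691,300 = €4,383,739.40.
Degree of operating leverage = €7,075,039.40 / €4,383,739.40 = 1.6139.

1.61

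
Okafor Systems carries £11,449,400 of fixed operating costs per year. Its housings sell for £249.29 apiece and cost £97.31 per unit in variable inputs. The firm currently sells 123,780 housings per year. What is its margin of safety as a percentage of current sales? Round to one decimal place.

Each unit contributes £249.29 − £97.31 = £151.98. Break-even units = £11,449,400 ÷ £151.98 = 75,334.91; break-even revenue = 75,334.91 × £249.29 = £18,780,240.33.
Actual sales revenue = 123,780 × £249.29 = £30,857,116.20.
Margin of safety = (£30,857,116.20 − £18,780,240.33) ÷ £30,857,116.20 = 39.1%.

39.1%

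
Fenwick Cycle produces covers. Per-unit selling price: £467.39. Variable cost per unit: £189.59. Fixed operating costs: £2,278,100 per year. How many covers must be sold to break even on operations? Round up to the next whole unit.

8,201 covers

Each unit contributes £467.39 − £189.59 = £277.80.
Break-even Q = £2,278,100 / £277.80 = 8,200.50 → 8,201 covers.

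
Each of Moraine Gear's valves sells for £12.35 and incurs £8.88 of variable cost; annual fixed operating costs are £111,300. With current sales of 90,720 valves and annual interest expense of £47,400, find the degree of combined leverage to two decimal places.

2.02

Total contribution margin = 90,720 × £3.47 = £314,798.40.
EBIT = £314,798.40 − £111,300 = £203,498.40. Interest = £47,400.00, so EBIT − I = £156,098.40.
Degree of total leverage = total CM / (EBIT − interest) = £314,798.40 / £156,098.40 = 2.0167.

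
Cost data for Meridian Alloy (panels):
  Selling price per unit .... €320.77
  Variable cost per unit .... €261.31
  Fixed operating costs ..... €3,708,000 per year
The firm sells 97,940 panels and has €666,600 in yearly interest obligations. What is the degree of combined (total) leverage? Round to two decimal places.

At 97,940 units, contribution = 97,940 × €59.46 = €5,823,512.40.
EBIT = €5,823,512.40 − €3,708,000 = €2,115,512.40. Interest = €666,600.00.
DOL = €5,823,512.40 ÷ €2,115,512.40 = 2.7528; DFL = €2,115,512.40 ÷ €1,448,912.40 = 1.4601.
Combined leverage = 2.7528 × 1.4601 = 4.0194.

4.02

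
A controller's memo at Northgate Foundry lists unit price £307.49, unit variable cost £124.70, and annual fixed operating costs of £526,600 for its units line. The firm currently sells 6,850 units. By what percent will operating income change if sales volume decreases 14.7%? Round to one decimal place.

At 6,850 units, contribution = 6,850 × £182.79 = £1,252,111.50.
Subtracting fixed costs: EBIT = £1,252,111.50 − £526,600 = £725,511.50.
DOL = contribution ÷ EBIT = £1,252,111.50 ÷ £725,511.50 = 1.7258.
So EBIT moves 1.7258 × (-14.7%) = -25.4%.

-25.4%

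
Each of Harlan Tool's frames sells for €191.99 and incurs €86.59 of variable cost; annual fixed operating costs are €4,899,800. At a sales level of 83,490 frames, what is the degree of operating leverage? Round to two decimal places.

2.26

Contribution at this volume is 83,490 × €105.40 = €8,799,846.00.
Subtracting fixed costs: EBIT = €8,799,846.00 − €4,899,800 = €3,900,046.00.
Degree of operating leverage = €8,799,846.00 / €3,900,046.00 = 2.2563.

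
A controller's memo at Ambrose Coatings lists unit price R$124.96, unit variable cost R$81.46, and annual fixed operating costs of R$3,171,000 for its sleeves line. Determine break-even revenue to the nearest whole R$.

R$9,109,153

CM per unit = R$124.96 − R$81.46 = R$43.50; CM ratio = R$43.50 / R$124.96 = 0.3481.
Break-even revenue = fixed costs × price ÷ CM = R$3,171,000 × R$124.96 ÷ R$43.50 = R$9,109,153.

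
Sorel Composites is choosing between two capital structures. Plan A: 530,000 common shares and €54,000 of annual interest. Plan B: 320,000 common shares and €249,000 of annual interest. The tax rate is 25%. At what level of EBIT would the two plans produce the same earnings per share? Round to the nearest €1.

At indifference, (EBIT − 54,000)(1 − t)/530,000 = (EBIT − 249,000)(1 − t)/320,000.
The (1 − t) factor cancels: (EBIT − 54,000) × 320,000 = (EBIT − 249,000) × 530,000.
EBIT × (530,000 − 320,000) = 249,000 × 530,000 − 54,000 × 320,000 = 114,690,000,000, so EBIT = 114,690,000,000 ÷ 210,000 = 546,142.86.

€546,143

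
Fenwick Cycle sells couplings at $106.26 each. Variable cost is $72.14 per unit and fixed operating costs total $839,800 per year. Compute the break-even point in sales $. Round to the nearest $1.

CM per unit = $106.26 − $72.14 = $34.12; CM ratio = $34.12 / $106.26 = 0.3211.
Break-even sales = FC ÷ CM ratio = $839,800 × $106.26 / $34.12 = $2,615,391.

$2,615,391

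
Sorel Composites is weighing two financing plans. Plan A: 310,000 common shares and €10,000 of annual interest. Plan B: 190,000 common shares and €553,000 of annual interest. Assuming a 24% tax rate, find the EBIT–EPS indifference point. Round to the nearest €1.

Set EPS_A = EPS_B: (EBIT − €10,000)(1 − 0.24) ÷ 310,000 = (EBIT − €553,000)(1 − 0.24) ÷ 190,000.
Cancelling (1 − t) and cross-multiplying: 190,000·(EBIT − 10,000) = 310,000·(EBIT − 553,000).
Solving, EBIT = (553,000·310,000 − 10,000·190,000) / (310,000 − 190,000) = 169,530,000,000 / 120,000 = 1,412,750.00.

€1,412,750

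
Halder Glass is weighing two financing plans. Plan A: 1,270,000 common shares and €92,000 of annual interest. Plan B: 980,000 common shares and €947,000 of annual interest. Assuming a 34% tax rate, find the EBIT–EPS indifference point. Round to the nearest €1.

€3,836,310

At indifference, (EBIT − 92,000)(1 − t)/1,270,000 = (EBIT − 947,000)(1 − t)/980,000.
The (1 − t) factor cancels: (EBIT − 92,000) × 980,000 = (EBIT − 947,000) × 1,270,000.
Solving, EBIT = (947,000·1,270,000 − 92,000·980,000) / (1,270,000 − 980,000) = 1,112,530,000,000 / 290,000 = 3,836,310.34.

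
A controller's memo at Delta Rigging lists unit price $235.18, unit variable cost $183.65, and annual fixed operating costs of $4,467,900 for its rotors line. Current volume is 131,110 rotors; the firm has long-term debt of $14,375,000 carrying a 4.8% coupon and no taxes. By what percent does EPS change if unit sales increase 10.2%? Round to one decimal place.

+43.1%

Contribution at this volume is 131,110 × $51.53 = $6,756,098.30.
EBIT = $6,756,098.30 − $4,467,900 = $2,288,198.30.
After interest of $690,000.00, pre-tax earnings = $1,598,198.30.
Degree of combined leverage = contribution ÷ (EBIT − I) = $6,756,098.30 ÷ $1,598,198.30 = 4.2273.
EPS therefore changes by 4.2273 × (+10.2%) = +43.1%.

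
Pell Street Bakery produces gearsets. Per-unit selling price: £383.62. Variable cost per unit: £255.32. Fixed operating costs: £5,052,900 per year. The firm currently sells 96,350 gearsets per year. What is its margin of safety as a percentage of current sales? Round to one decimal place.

Each unit contributes £383.62 − £255.32 = £128.30. Break-even units = £5,052,900 ÷ £128.30 = 39,383.48; break-even revenue = 39,383.48 × £383.62 = £15,108,289.15.
Current sales = 96,350 × £383.62 = £36,961,787.00.
Margin of safety = (£36,961,787.00 − £15,108,289.15) ÷ £36,961,787.00 = 59.1%.

59.1%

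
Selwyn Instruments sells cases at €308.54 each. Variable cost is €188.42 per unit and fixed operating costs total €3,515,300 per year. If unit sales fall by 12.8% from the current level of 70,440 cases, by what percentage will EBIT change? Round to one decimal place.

-21.9%

Contribution at this volume is 70,440 × €120.12 = €8,461,252.80.
EBIT = €8,461,252.80 − €3,515,300 = €4,945,952.80.
DOL = contribution ÷ EBIT = €8,461,252.80 ÷ €4,945,952.80 = 1.7107.
Operating income changes by 1.7107 × -12.8% = -21.9%.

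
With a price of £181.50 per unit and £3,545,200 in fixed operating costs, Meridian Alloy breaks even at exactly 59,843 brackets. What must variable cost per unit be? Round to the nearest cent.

At break-even, FC = Q × (P − VC), so P − VC = £3,545,200 ÷ 59,843 = £59.2417.
Hence VC = price − CM = £181.50 − £59.2417 = £122.26.

£122.26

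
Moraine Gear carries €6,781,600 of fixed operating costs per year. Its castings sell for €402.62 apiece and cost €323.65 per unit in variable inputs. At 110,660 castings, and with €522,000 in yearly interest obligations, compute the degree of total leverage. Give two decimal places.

Contribution at this volume is 110,660 × €78.97 = €8,738,820.20.
Operating income = contribution − fixed costs = €8,738,820.20 − €6,781,600 = €1,957,220.20. Interest = €522,000.00.
DOL = €8,738,820.20 ÷ €1,957,220.20 = 4.4649; DFL = €1,957,220.20 ÷ €1,435,220.20 = 1.3637.
Combined leverage = 4.4649 × 1.3637 = 6.0888.

6.09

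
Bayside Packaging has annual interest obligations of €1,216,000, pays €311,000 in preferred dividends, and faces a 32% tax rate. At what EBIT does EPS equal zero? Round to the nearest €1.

Preferred dividends are paid after tax, so their pre-tax equivalent is €311,000 ÷ (1 − 0.32) = €457,352.94.
Financial break-even EBIT = interest + D_p ÷ (1 − t) = €1,216,000 + €457,352.94 = €1,673,352.94.

€1,673,353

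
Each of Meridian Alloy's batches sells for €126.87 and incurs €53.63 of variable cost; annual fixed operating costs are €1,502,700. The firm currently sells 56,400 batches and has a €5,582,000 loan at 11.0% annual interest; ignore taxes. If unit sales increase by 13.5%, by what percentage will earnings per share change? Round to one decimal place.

Contribution at this volume is 56,400 × €73.24 = €4,130,736.00.
Operating income = contribution − fixed costs = €4,130,736.00 − €1,502,700 = €2,628,036.00.
After interest of €614,020.00, pre-tax earnings = €2,014,016.00.
Degree of combined leverage = contribution ÷ (EBIT − I) = €4,130,736.00 ÷ €2,014,016.00 = 2.0510.
%ΔEPS = DCL × %ΔSales = 2.0510 × +13.5% = +27.7%.

+27.7%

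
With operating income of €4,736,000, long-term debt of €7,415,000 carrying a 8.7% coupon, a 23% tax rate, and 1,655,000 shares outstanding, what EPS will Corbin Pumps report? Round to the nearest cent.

€1.90

Interest = €645,105.00, so EBT = €4,736,000 − €645,105.00 = €4,090,895.00.
After tax at 23%: net income = €4,090,895.00 × 0.77 = €3,149,989.15.
Per share: €3,149,989.15 / 1,655,000 shares = €1.90.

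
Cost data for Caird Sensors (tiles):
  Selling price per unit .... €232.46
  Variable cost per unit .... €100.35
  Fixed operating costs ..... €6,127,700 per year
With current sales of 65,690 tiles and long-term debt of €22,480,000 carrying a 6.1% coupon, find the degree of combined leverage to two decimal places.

Total contribution margin = 65,690 × €132.11 = €8,678,305.90.
Operating income = contribution − fixed costs = €8,678,305.90 − €6,127,700 = €2,550,605.90. Interest = €1,371,280.00, so EBIT − I = €1,179,325.90.
Degree of total leverage = total CM / (EBIT − interest) = €8,678,305.90 / €1,179,325.90 = 7.3587.

7.36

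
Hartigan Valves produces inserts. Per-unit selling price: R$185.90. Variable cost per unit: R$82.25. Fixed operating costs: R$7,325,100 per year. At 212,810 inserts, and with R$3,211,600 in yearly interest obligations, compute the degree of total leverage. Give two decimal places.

1.91

Total contribution margin = 212,810 × R$103.65 = R$22,057,756.50.
Operating income = contribution − fixed costs = R$22,057,756.50 − R$7,325,100 = R$14,732,656.50. Interest = R$3,211,600.00, so EBIT − I = R$11,521,056.50.
Degree of total leverage = total CM / (EBIT − interest) = R$22,057,756.50 / R$11,521,056.50 = 1.9146.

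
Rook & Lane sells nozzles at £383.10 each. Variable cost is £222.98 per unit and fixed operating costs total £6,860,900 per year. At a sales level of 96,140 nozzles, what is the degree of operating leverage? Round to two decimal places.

Total contribution margin = 96,140 × £160.12 = £15,393,936.80.
EBIT = £15,393,936.80 − £6,860,900 = £8,533,036.80.
So DOL = total CM / EBIT = £15,393,936.80 / £8,533,036.80 = 1.8040.

1.80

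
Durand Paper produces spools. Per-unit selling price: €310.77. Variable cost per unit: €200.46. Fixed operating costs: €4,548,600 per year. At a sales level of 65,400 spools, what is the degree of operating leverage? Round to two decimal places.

Total contribution margin = 65,400 × €110.31 = €7,214,274.00.
Operating income = contribution − fixed costs = €7,214,274.00 − €4,548,600 = €2,665,674.00.
So DOL = total CM / EBIT = €7,214,274.00 / €2,665,674.00 = 2.7064.

2.71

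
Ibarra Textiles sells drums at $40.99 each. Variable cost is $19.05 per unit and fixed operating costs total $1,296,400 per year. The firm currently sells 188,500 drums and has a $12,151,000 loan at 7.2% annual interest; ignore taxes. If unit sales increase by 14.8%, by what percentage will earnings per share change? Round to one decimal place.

Contribution at this volume is 188,500 × $21.94 = $4,135,690.00.
Operating income = contribution − fixed costs = $4,135,690.00 − $1,296,400 = $2,839,290.00.
Interest = $874,872.00, so EBIT − I = $1,964,418.00.
DCL = total CM / (EBIT − I) = $4,135,690.00 / $1,964,418.00 = 2.1053.
EPS therefore changes by 2.1053 × (+14.8%) = +31.2%.

+31.2%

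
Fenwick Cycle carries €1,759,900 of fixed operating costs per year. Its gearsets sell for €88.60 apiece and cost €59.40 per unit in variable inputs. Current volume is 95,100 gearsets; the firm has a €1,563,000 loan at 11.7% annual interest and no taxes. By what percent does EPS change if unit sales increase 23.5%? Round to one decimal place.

+78.2%

Total contribution margin = 95,100 × €29.20 = €2,776,920.00.
EBIT = €2,776,920.00 − €1,759,900 = €1,017,020.00.
After interest of €182,871.00, pre-tax earnings = €834,149.00.
DCL = total CM / (EBIT − I) = €2,776,920.00 / €834,149.00 = 3.3290.
%ΔEPS = DCL × %ΔSales = 3.3290 × +23.5% = +78.2%.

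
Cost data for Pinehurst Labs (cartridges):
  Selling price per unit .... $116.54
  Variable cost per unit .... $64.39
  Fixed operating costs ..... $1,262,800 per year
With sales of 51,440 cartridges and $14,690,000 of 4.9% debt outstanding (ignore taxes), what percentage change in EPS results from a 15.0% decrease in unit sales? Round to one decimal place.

-57.5%

At 51,440 units, contribution = 51,440 × $52.15 = $2,682,596.00.
Subtracting fixed costs: EBIT = $2,682,596.00 − $1,262,800 = $1,419,796.00.
Interest = $719,810.00, so EBIT − I = $699,986.00.
Degree of combined leverage = contribution ÷ (EBIT − I) = $2,682,596.00 ÷ $699,986.00 = 3.8324.
EPS therefore changes by 3.8324 × (-15.0%) = -57.5%.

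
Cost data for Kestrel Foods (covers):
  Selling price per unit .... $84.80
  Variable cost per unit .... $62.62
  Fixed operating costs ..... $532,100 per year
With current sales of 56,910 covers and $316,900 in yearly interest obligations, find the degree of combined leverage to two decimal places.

Contribution at this volume is 56,910 × $22.18 = $1,262,263.80.
EBIT = $1,262,263.80 − $532,100 = $730,163.80. Interest = $316,900.00.
DOL = $1,262,263.80 ÷ $730,163.80 = 1.7287; DFL = $730,163.80 ÷ $413,263.80 = 1.7668.
Combined leverage = 1.7287 × 1.7668 = 3.0543.

3.05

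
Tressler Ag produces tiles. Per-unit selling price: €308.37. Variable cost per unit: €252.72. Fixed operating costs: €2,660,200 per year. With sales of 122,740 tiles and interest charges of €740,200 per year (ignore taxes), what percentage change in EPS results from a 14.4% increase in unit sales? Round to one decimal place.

Contribution at this volume is 122,740 × €55.65 = €6,830,481.00.
Subtracting fixed costs: EBIT = €6,830,481.00 − €2,660,200 = €4,170,281.00.
Interest = €740,200.00, so EBIT − I = €3,430,081.00.
DCL = total CM / (EBIT − I) = €6,830,481.00 / €3,430,081.00 = 1.9913.
%ΔEPS = DCL × %ΔSales = 1.9913 × +14.4% = +28.7%.

+28.7%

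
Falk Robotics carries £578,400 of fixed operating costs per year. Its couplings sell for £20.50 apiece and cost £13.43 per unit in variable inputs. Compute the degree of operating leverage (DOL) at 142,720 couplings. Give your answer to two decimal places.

2.34

Total contribution margin = 142,720 × £7.07 = £1,009,030.40.
Operating income = contribution − fixed costs = £1,009,030.40 − £578,400 = £430,630.40.
So DOL = total CM / EBIT = £1,009,030.40 / £430,630.40 = 2.3431.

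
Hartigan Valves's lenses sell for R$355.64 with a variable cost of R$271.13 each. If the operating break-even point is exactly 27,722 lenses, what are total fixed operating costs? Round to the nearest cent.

Each unit contributes R$355.64 − R$271.13 = R$84.51.
Since BE = FC / CM, FC = 27,722 × R$84.51 = R$2,342,786.22.

R$2,342,786.22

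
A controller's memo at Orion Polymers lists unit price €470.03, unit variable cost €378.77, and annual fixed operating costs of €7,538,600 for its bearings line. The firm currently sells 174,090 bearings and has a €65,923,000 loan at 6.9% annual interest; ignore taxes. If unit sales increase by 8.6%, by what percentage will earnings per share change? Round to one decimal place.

Contribution at this volume is 174,090 × €91.26 = €15,887,453.40.
Operating income = contribution − fixed costs = €15,887,453.40 − €7,538,600 = €8,348,853.40.
Interest = €4,548,687.00, so EBIT − I = €3,800,166.40.
DCL = total CM / (EBIT − I) = €15,887,453.40 / €3,800,166.40 = 4.1807.
%ΔEPS = DCL × %ΔSales = 4.1807 × +8.6% = +36.0%.

+36.0%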